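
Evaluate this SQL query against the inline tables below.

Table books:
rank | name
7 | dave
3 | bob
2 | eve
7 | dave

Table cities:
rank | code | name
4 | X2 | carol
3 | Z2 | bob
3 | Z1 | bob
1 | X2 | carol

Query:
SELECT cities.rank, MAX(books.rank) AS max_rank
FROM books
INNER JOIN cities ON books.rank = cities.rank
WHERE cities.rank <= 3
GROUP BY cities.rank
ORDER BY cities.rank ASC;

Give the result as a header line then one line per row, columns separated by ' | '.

== RESULT ==
cities.rank | max_rank
3 | 3

Derivation:
After JOIN cities (2 rows):
books.rank | books.name | cities.rank | cities.code | cities.name
3 | bob | 3 | Z2 | bob
3 | bob | 3 | Z1 | bob
After WHERE (2 rows):
books.rank | books.name | cities.rank | cities.code | cities.name
3 | bob | 3 | Z2 | bob
3 | bob | 3 | Z1 | bob
After GROUP BY (1 rows):
cities.rank | max_rank
3 | 3
After ORDER BY (1 rows):
cities.rank | max_rank
3 | 3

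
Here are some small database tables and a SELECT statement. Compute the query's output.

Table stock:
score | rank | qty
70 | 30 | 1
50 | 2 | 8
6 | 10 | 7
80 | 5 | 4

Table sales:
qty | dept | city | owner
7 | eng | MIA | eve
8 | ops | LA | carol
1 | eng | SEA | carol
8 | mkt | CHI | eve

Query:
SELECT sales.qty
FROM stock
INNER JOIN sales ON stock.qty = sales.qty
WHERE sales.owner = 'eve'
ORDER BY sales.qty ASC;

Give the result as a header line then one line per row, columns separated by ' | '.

== RESULT ==
sales.qty
7
8

Derivation:
After JOIN sales (4 rows):
stock.score | stock.rank | stock.qty | sales.qty | sales.dept | sales.city | sales.owner
70 | 30 | 1 | 1 | eng | SEA | carol
50 | 2 | 8 | 8 | ops | LA | carol
50 | 2 | 8 | 8 | mkt | CHI | eve
6 | 10 | 7 | 7 | eng | MIA | eve
After WHERE (2 rows):
stock.score | stock.rank | stock.qty | sales.qty | sales.dept | sales.city | sales.owner
50 | 2 | 8 | 8 | mkt | CHI | eve
6 | 10 | 7 | 7 | eng | MIA | eve
After SELECT (2 rows):
sales.qty
8
7
After ORDER BY (2 rows):
sales.qty
7
8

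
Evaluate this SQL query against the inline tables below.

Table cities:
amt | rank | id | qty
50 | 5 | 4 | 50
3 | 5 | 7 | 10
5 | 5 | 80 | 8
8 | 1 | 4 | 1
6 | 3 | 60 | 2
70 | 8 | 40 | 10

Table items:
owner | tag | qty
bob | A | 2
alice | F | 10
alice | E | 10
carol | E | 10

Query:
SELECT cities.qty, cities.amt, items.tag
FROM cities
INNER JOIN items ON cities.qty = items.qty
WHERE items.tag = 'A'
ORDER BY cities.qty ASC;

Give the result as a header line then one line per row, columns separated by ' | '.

== RESULT ==
cities.qty | cities.amt | items.tag
2 | 6 | A

Derivation:
After JOIN items (7 rows):
cities.amt | cities.rank | cities.id | cities.qty | items.owner | items.tag | items.qty
3 | 5 | 7 | 10 | alice | F | 10
3 | 5 | 7 | 10 | alice | E | 10
3 | 5 | 7 | 10 | carol | E | 10
6 | 3 | 60 | 2 | bob | A | 2
70 | 8 | 40 | 10 | alice | F | 10
70 | 8 | 40 | 10 | alice | E | 10
70 | 8 | 40 | 10 | carol | E | 10
After WHERE (1 rows):
cities.amt | cities.rank | cities.id | cities.qty | items.owner | items.tag | items.qty
6 | 3 | 60 | 2 | bob | A | 2
After SELECT (1 rows):
cities.qty | cities.amt | items.tag
2 | 6 | A
After ORDER BY (1 rows):
cities.qty | cities.amt | items.tag
2 | 6 | A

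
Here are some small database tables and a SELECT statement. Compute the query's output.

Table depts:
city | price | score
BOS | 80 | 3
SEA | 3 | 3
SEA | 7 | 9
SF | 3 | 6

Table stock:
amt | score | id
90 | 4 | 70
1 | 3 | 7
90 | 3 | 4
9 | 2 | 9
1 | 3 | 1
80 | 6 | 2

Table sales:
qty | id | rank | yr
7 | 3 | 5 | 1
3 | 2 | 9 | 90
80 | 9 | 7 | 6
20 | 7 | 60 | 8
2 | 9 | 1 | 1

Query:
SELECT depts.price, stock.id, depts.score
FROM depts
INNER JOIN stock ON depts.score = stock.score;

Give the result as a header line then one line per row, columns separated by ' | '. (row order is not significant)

== RESULT ==
depts.price | stock.id | depts.score
80 | 7 | 3
80 | 4 | 3
80 | 1 | 3
3 | 7 | 3
3 | 4 | 3
3 | 1 | 3
3 | 2 | 6

Derivation:
After JOIN stock (7 rows):
depts.city | depts.price | depts.score | stock.amt | stock.score | stock.id
BOS | 80 | 3 | 1 | 3 | 7
BOS | 80 | 3 | 90 | 3 | 4
BOS | 80 | 3 | 1 | 3 | 1
SEA | 3 | 3 | 1 | 3 | 7
SEA | 3 | 3 | 90 | 3 | 4
SEA | 3 | 3 | 1 | 3 | 1
SF | 3 | 6 | 80 | 6 | 2
After SELECT (7 rows):
depts.price | stock.id | depts.score
80 | 7 | 3
80 | 4 | 3
80 | 1 | 3
3 | 7 | 3
3 | 4 | 3
3 | 1 | 3
3 | 2 | 6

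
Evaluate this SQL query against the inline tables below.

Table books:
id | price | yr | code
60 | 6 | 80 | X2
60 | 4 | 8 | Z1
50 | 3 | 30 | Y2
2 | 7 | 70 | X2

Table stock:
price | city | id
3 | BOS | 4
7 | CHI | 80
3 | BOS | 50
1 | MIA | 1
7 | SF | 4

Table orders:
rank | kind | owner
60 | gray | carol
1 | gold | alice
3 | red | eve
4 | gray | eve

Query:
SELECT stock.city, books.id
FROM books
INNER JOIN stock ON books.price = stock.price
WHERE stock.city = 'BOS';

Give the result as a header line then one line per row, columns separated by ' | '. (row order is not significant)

After JOIN stock (4 rows):
books.id | books.price | books.yr | books.code | stock.price | stock.city | stock.id
50 | 3 | 30 | Y2 | 3 | BOS | 4
50 | 3 | 30 | Y2 | 3 | BOS | 50
2 | 7 | 70 | X2 | 7 | CHI | 80
2 | 7 | 70 | X2 | 7 | SF | 4
After WHERE (2 rows):
books.id | books.price | books.yr | books.code | stock.price | stock.city | stock.id
50 | 3 | 30 | Y2 | 3 | BOS | 4
50 | 3 | 30 | Y2 | 3 | BOS | 50
After SELECT (2 rows):
stock.city | books.id
BOS | 50
BOS | 50

== RESULT ==
stock.city | books.id
BOS | 50
BOS | 50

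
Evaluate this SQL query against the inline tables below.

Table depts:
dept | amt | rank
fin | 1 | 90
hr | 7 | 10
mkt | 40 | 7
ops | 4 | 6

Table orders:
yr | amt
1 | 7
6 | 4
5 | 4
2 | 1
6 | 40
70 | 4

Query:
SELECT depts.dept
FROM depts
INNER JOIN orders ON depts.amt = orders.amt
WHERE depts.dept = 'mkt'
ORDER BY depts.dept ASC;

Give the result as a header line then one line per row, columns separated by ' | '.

== RESULT ==
depts.dept
mkt

Derivation:
After JOIN orders (6 rows):
depts.dept | depts.amt | depts.rank | orders.yr | orders.amt
fin | 1 | 90 | 2 | 1
hr | 7 | 10 | 1 | 7
mkt | 40 | 7 | 6 | 40
ops | 4 | 6 | 6 | 4
ops | 4 | 6 | 5 | 4
ops | 4 | 6 | 70 | 4
After WHERE (1 rows):
depts.dept | depts.amt | depts.rank | orders.yr | orders.amt
mkt | 40 | 7 | 6 | 40
After SELECT (1 rows):
depts.dept
mkt
After ORDER BY (1 rows):
depts.dept
mkt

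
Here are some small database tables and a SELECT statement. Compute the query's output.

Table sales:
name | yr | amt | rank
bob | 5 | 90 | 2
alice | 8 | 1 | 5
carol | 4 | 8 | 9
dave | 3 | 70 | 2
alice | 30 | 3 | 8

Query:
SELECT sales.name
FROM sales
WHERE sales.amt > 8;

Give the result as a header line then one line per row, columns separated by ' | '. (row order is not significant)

== RESULT ==
sales.name
bob
dave

Derivation:
After WHERE (2 rows):
sales.name | sales.yr | sales.amt | sales.rank
bob | 5 | 90 | 2
dave | 3 | 70 | 2
After SELECT (2 rows):
sales.name
bob
dave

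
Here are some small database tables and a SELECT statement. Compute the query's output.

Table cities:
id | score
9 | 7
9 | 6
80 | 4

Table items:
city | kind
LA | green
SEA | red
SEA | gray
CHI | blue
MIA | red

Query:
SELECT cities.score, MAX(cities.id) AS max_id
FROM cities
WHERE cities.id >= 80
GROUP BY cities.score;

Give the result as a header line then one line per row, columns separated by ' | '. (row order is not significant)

After WHERE (1 rows):
cities.id | cities.score
80 | 4
After GROUP BY (1 rows):
cities.score | max_id
4 | 80

== RESULT ==
cities.score | max_id
4 | 80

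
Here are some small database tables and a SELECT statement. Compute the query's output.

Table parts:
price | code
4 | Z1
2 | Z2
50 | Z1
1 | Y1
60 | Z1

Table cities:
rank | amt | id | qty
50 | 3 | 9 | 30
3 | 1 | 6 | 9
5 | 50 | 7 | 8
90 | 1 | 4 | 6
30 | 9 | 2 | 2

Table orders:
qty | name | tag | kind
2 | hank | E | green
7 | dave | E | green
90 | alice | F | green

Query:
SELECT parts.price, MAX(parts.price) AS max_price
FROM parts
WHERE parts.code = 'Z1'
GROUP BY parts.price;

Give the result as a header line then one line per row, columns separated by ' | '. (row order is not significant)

After WHERE (3 rows):
parts.price | parts.code
4 | Z1
50 | Z1
60 | Z1
After GROUP BY (3 rows):
parts.price | max_price
4 | 4
50 | 50
60 | 60

== RESULT ==
parts.price | max_price
4 | 4
50 | 50
60 | 60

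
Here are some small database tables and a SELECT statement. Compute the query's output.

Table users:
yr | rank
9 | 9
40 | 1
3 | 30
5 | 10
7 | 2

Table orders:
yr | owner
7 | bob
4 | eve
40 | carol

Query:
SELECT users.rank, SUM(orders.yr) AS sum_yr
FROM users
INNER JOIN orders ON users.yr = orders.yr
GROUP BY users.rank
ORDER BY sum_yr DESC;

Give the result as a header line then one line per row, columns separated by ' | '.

== RESULT ==
users.rank | sum_yr
1 | 40
2 | 7

Derivation:
After JOIN orders (2 rows):
users.yr | users.rank | orders.yr | orders.owner
40 | 1 | 40 | carol
7 | 2 | 7 | bob
After GROUP BY (2 rows):
users.rank | sum_yr
1 | 40
2 | 7
After ORDER BY (2 rows):
users.rank | sum_yr
1 | 40
2 | 7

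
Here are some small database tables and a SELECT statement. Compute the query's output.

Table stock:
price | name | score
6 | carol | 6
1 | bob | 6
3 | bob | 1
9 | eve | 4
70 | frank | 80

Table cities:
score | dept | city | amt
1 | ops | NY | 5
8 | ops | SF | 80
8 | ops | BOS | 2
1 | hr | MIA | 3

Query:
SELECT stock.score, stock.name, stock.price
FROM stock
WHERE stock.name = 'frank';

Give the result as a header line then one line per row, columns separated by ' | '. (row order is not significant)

After WHERE (1 rows):
stock.price | stock.name | stock.score
70 | frank | 80
After SELECT (1 rows):
stock.score | stock.name | stock.price
80 | frank | 70

== RESULT ==
stock.score | stock.name | stock.price
80 | frank | 70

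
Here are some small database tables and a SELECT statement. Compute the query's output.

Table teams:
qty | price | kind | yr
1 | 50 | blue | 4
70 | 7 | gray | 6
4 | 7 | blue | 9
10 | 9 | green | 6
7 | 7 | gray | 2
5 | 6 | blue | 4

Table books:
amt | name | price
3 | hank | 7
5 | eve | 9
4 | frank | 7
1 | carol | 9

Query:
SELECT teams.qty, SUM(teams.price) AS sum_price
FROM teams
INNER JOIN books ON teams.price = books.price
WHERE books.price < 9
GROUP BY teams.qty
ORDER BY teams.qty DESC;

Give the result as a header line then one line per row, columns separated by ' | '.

After JOIN books (8 rows):
teams.qty | teams.price | teams.kind | teams.yr | books.amt | books.name | books.price
70 | 7 | gray | 6 | 3 | hank | 7
70 | 7 | gray | 6 | 4 | frank | 7
4 | 7 | blue | 9 | 3 | hank | 7
4 | 7 | blue | 9 | 4 | frank | 7
10 | 9 | green | 6 | 5 | eve | 9
10 | 9 | green | 6 | 1 | carol | 9
7 | 7 | gray | 2 | 3 | hank | 7
7 | 7 | gray | 2 | 4 | frank | 7
After WHERE (6 rows):
teams.qty | teams.price | teams.kind | teams.yr | books.amt | books.name | books.price
70 | 7 | gray | 6 | 3 | hank | 7
70 | 7 | gray | 6 | 4 | frank | 7
4 | 7 | blue | 9 | 3 | hank | 7
4 | 7 | blue | 9 | 4 | frank | 7
7 | 7 | gray | 2 | 3 | hank | 7
7 | 7 | gray | 2 | 4 | frank | 7
After GROUP BY (3 rows):
teams.qty | sum_price
70 | 14
4 | 14
7 | 14
After ORDER BY (3 rows):
teams.qty | sum_price
70 | 14
7 | 14
4 | 14

== RESULT ==
teams.qty | sum_price
70 | 14
7 | 14
4 | 14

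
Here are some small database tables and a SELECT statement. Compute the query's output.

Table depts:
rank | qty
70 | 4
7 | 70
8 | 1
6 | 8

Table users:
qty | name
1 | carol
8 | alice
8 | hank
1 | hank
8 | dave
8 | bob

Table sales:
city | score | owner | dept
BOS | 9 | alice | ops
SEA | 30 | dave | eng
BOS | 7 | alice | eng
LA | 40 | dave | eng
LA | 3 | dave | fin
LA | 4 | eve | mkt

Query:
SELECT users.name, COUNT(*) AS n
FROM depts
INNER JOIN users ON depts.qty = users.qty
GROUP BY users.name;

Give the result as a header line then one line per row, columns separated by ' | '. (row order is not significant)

After JOIN users (6 rows):
depts.rank | depts.qty | users.qty | users.name
8 | 1 | 1 | carol
8 | 1 | 1 | hank
6 | 8 | 8 | alice
6 | 8 | 8 | hank
6 | 8 | 8 | dave
6 | 8 | 8 | bob
After GROUP BY (5 rows):
users.name | n
carol | 1
hank | 2
alice | 1
dave | 1
bob | 1

== RESULT ==
users.name | n
carol | 1
hank | 2
alice | 1
dave | 1
bob | 1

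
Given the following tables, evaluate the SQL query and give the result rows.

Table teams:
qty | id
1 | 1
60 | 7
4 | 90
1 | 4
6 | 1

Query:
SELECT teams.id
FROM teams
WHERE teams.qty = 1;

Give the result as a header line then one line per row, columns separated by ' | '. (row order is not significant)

== RESULT ==
teams.id
1
4

Derivation:
After WHERE (2 rows):
teams.qty | teams.id
1 | 1
1 | 4
After SELECT (2 rows):
teams.id
1
4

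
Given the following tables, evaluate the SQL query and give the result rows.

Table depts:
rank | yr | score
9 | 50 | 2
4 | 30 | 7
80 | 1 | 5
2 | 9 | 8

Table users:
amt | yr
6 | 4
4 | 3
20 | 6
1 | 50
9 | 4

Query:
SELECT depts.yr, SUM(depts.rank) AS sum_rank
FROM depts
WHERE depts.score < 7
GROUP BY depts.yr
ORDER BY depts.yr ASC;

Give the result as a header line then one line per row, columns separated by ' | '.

== RESULT ==
depts.yr | sum_rank
1 | 80
50 | 9

Derivation:
After WHERE (2 rows):
depts.rank | depts.yr | depts.score
9 | 50 | 2
80 | 1 | 5
After GROUP BY (2 rows):
depts.yr | sum_rank
50 | 9
1 | 80
After ORDER BY (2 rows):
depts.yr | sum_rank
1 | 80
50 | 9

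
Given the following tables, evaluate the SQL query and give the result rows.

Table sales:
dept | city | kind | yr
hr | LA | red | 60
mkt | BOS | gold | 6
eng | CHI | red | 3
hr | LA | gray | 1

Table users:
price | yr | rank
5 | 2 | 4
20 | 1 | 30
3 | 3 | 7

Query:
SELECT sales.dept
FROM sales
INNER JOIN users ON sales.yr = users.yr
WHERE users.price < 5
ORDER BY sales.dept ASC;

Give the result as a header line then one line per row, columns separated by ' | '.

After JOIN users (2 rows):
sales.dept | sales.city | sales.kind | sales.yr | users.price | users.yr | users.rank
eng | CHI | red | 3 | 3 | 3 | 7
hr | LA | gray | 1 | 20 | 1 | 30
After WHERE (1 rows):
sales.dept | sales.city | sales.kind | sales.yr | users.price | users.yr | users.rank
eng | CHI | red | 3 | 3 | 3 | 7
After SELECT (1 rows):
sales.dept
eng
After ORDER BY (1 rows):
sales.dept
eng

== RESULT ==
sales.dept
eng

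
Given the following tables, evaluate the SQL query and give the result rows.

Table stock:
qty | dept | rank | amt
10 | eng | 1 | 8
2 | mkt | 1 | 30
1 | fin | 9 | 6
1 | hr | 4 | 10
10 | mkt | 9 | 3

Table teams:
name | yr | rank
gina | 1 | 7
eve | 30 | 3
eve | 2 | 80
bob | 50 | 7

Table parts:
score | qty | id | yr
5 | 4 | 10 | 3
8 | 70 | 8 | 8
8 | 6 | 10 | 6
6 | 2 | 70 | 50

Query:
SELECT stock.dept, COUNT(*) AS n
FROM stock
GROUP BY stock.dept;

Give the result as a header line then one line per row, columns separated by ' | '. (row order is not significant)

== RESULT ==
stock.dept | n
eng | 1
mkt | 2
fin | 1
hr | 1

Derivation:
After GROUP BY (4 rows):
stock.dept | n
eng | 1
mkt | 2
fin | 1
hr | 1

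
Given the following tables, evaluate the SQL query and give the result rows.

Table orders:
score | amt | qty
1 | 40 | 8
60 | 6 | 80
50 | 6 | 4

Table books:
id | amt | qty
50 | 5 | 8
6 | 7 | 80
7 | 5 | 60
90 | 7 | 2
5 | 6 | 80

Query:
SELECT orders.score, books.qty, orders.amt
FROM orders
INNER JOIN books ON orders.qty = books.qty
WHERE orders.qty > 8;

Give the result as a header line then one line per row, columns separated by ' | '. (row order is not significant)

== RESULT ==
orders.score | books.qty | orders.amt
60 | 80 | 6
60 | 80 | 6

Derivation:
After JOIN books (3 rows):
orders.score | orders.amt | orders.qty | books.id | books.amt | books.qty
1 | 40 | 8 | 50 | 5 | 8
60 | 6 | 80 | 6 | 7 | 80
60 | 6 | 80 | 5 | 6 | 80
After WHERE (2 rows):
orders.score | orders.amt | orders.qty | books.id | books.amt | books.qty
60 | 6 | 80 | 6 | 7 | 80
60 | 6 | 80 | 5 | 6 | 80
After SELECT (2 rows):
orders.score | books.qty | orders.amt
60 | 80 | 6
60 | 80 | 6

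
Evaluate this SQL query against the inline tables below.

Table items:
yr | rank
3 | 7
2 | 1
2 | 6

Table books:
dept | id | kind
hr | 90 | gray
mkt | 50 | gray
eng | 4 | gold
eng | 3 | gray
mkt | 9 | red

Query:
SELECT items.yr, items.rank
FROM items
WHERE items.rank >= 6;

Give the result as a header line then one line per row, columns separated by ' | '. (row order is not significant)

== RESULT ==
items.yr | items.rank
3 | 7
2 | 6

Derivation:
After WHERE (2 rows):
items.yr | items.rank
3 | 7
2 | 6
After SELECT (2 rows):
items.yr | items.rank
3 | 7
2 | 6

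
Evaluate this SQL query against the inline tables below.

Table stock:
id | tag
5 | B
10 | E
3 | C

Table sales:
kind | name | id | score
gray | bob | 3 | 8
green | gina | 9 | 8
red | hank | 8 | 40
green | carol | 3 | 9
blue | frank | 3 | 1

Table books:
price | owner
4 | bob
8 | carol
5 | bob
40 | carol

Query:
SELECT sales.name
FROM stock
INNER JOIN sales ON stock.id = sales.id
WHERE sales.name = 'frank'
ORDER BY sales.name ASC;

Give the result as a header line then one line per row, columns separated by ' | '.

After JOIN sales (3 rows):
stock.id | stock.tag | sales.kind | sales.name | sales.id | sales.score
3 | C | gray | bob | 3 | 8
3 | C | green | carol | 3 | 9
3 | C | blue | frank | 3 | 1
After WHERE (1 rows):
stock.id | stock.tag | sales.kind | sales.name | sales.id | sales.score
3 | C | blue | frank | 3 | 1
After SELECT (1 rows):
sales.name
frank
After ORDER BY (1 rows):
sales.name
frank

== RESULT ==
sales.name
frank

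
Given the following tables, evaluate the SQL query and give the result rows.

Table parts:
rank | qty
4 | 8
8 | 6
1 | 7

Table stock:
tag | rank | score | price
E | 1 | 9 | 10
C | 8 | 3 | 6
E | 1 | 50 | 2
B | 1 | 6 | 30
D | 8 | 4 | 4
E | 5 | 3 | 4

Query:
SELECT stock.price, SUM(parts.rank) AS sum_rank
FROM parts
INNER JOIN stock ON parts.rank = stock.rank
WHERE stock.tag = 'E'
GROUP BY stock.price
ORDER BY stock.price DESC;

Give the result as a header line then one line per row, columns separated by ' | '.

After JOIN stock (5 rows):
parts.rank | parts.qty | stock.tag | stock.rank | stock.score | stock.price
8 | 6 | C | 8 | 3 | 6
8 | 6 | D | 8 | 4 | 4
1 | 7 | E | 1 | 9 | 10
1 | 7 | E | 1 | 50 | 2
1 | 7 | B | 1 | 6 | 30
After WHERE (2 rows):
parts.rank | parts.qty | stock.tag | stock.rank | stock.score | stock.price
1 | 7 | E | 1 | 9 | 10
1 | 7 | E | 1 | 50 | 2
After GROUP BY (2 rows):
stock.price | sum_rank
10 | 1
2 | 1
After ORDER BY (2 rows):
stock.price | sum_rank
10 | 1
2 | 1

== RESULT ==
stock.price | sum_rank
10 | 1
2 | 1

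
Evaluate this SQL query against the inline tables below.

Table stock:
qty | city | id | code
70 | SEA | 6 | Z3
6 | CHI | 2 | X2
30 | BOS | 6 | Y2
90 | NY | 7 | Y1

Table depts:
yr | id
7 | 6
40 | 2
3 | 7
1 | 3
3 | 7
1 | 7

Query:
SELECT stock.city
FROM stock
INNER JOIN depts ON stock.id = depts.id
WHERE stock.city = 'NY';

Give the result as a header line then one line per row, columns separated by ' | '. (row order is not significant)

== RESULT ==
stock.city
NY
NY
NY

Derivation:
After JOIN depts (6 rows):
stock.qty | stock.city | stock.id | stock.code | depts.yr | depts.id
70 | SEA | 6 | Z3 | 7 | 6
6 | CHI | 2 | X2 | 40 | 2
30 | BOS | 6 | Y2 | 7 | 6
90 | NY | 7 | Y1 | 3 | 7
90 | NY | 7 | Y1 | 3 | 7
90 | NY | 7 | Y1 | 1 | 7
After WHERE (3 rows):
stock.qty | stock.city | stock.id | stock.code | depts.yr | depts.id
90 | NY | 7 | Y1 | 3 | 7
90 | NY | 7 | Y1 | 3 | 7
90 | NY | 7 | Y1 | 1 | 7
After SELECT (3 rows):
stock.city
NY
NY
NY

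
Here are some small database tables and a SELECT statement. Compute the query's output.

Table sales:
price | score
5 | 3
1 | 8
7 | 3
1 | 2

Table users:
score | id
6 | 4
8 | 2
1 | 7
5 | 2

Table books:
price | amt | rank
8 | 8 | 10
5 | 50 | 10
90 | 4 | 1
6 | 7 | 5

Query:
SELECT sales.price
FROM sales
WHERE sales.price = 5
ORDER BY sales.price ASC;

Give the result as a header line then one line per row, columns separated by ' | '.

== RESULT ==
sales.price
5

Derivation:
After WHERE (1 rows):
sales.price | sales.score
5 | 3
After SELECT (1 rows):
sales.price
5
After ORDER BY (1 rows):
sales.price
5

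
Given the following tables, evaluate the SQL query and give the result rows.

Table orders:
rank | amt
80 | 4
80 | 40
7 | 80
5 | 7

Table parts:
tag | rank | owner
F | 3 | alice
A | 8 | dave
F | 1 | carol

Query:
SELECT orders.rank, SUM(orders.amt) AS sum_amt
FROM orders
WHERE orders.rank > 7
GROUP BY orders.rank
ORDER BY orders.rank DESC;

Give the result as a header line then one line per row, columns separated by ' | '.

After WHERE (2 rows):
orders.rank | orders.amt
80 | 4
80 | 40
After GROUP BY (1 rows):
orders.rank | sum_amt
80 | 44
After ORDER BY (1 rows):
orders.rank | sum_amt
80 | 44

== RESULT ==
orders.rank | sum_amt
80 | 44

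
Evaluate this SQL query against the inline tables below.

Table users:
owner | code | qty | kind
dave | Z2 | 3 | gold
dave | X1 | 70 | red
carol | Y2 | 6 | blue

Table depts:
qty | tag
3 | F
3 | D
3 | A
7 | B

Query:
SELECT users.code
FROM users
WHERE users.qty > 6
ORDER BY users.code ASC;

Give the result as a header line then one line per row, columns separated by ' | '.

After WHERE (1 rows):
users.owner | users.code | users.qty | users.kind
dave | X1 | 70 | red
After SELECT (1 rows):
users.code
X1
After ORDER BY (1 rows):
users.code
X1

== RESULT ==
users.code
X1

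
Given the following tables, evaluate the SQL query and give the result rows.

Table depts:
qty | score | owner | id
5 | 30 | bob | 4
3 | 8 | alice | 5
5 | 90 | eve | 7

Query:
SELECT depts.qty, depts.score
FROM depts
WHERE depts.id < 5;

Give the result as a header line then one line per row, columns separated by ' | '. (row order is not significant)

== RESULT ==
depts.qty | depts.score
5 | 30

Derivation:
After WHERE (1 rows):
depts.qty | depts.score | depts.owner | depts.id
5 | 30 | bob | 4
After SELECT (1 rows):
depts.qty | depts.score
5 | 30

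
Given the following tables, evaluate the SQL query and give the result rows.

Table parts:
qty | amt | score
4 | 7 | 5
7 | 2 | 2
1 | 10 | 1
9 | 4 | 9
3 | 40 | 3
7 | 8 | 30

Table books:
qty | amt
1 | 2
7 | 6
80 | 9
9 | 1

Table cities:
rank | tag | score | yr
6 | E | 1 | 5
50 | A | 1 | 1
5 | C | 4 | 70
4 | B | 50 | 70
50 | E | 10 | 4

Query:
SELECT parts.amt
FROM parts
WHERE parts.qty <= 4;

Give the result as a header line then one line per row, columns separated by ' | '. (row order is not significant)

After WHERE (3 rows):
parts.qty | parts.amt | parts.score
4 | 7 | 5
1 | 10 | 1
3 | 40 | 3
After SELECT (3 rows):
parts.amt
7
10
40

== RESULT ==
parts.amt
7
10
40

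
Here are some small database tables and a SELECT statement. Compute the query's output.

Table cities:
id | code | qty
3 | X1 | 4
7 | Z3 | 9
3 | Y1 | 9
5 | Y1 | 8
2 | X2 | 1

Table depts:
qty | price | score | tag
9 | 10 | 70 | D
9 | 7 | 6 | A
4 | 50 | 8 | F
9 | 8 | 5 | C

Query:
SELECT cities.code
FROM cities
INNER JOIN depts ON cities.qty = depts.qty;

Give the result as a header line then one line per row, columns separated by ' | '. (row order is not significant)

After JOIN depts (7 rows):
cities.id | cities.code | cities.qty | depts.qty | depts.price | depts.score | depts.tag
3 | X1 | 4 | 4 | 50 | 8 | F
7 | Z3 | 9 | 9 | 10 | 70 | D
7 | Z3 | 9 | 9 | 7 | 6 | A
7 | Z3 | 9 | 9 | 8 | 5 | C
3 | Y1 | 9 | 9 | 10 | 70 | D
3 | Y1 | 9 | 9 | 7 | 6 | A
3 | Y1 | 9 | 9 | 8 | 5 | C
After SELECT (7 rows):
cities.code
X1
Z3
Z3
Z3
Y1
Y1
Y1

== RESULT ==
cities.code
X1
Z3
Z3
Z3
Y1
Y1
Y1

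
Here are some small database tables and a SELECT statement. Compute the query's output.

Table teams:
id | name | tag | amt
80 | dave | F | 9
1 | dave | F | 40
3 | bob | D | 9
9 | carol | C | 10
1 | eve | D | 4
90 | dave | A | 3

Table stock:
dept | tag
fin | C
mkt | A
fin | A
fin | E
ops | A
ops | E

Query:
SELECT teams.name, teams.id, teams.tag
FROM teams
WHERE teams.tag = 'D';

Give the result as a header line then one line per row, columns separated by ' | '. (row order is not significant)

== RESULT ==
teams.name | teams.id | teams.tag
bob | 3 | D
eve | 1 | D

Derivation:
After WHERE (2 rows):
teams.id | teams.name | teams.tag | teams.amt
3 | bob | D | 9
1 | eve | D | 4
After SELECT (2 rows):
teams.name | teams.id | teams.tag
bob | 3 | D
eve | 1 | D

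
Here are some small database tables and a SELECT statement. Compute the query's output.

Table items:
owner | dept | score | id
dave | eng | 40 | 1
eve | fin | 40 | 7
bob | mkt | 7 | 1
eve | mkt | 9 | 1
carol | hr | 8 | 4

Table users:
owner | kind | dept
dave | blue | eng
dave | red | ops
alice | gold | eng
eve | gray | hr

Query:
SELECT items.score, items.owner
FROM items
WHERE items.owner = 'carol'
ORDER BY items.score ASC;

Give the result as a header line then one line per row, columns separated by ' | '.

== RESULT ==
items.score | items.owner
8 | carol

Derivation:
After WHERE (1 rows):
items.owner | items.dept | items.score | items.id
carol | hr | 8 | 4
After SELECT (1 rows):
items.score | items.owner
8 | carol
After ORDER BY (1 rows):
items.score | items.owner
8 | carol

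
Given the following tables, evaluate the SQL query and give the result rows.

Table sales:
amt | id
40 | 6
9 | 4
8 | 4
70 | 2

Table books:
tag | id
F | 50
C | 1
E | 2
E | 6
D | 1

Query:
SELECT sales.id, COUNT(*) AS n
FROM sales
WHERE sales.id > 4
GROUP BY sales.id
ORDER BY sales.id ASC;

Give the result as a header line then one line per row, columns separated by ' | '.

After WHERE (1 rows):
sales.amt | sales.id
40 | 6
After GROUP BY (1 rows):
sales.id | n
6 | 1
After ORDER BY (1 rows):
sales.id | n
6 | 1

== RESULT ==
sales.id | n
6 | 1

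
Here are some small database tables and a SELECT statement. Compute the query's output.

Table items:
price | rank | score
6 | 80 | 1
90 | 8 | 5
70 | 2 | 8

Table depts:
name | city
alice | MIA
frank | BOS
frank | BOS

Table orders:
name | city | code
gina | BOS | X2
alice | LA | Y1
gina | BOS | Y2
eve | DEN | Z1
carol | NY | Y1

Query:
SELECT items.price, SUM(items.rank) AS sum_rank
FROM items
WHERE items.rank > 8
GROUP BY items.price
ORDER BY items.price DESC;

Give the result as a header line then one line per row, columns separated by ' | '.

After WHERE (1 rows):
items.price | items.rank | items.score
6 | 80 | 1
After GROUP BY (1 rows):
items.price | sum_rank
6 | 80
After ORDER BY (1 rows):
items.price | sum_rank
6 | 80

== RESULT ==
items.price | sum_rank
6 | 80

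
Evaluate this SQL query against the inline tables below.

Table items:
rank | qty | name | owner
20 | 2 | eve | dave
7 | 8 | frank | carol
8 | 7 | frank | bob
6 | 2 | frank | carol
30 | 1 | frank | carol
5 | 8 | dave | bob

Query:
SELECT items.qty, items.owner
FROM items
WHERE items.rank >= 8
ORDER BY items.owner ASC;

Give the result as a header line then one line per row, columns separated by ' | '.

After WHERE (3 rows):
items.rank | items.qty | items.name | items.owner
20 | 2 | eve | dave
8 | 7 | frank | bob
30 | 1 | frank | carol
After SELECT (3 rows):
items.qty | items.owner
2 | dave
7 | bob
1 | carol
After ORDER BY (3 rows):
items.qty | items.owner
7 | bob
1 | carol
2 | dave

== RESULT ==
items.qty | items.owner
7 | bob
1 | carol
2 | dave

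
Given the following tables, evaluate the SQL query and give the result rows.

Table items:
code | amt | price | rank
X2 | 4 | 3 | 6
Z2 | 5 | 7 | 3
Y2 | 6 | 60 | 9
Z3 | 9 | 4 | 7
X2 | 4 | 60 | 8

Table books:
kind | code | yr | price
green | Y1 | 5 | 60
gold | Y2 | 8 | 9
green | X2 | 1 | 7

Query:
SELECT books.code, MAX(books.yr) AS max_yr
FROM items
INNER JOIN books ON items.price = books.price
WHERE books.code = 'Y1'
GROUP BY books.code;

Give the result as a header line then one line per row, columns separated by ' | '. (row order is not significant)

== RESULT ==
books.code | max_yr
Y1 | 5

Derivation:
After JOIN books (3 rows):
items.code | items.amt | items.price | items.rank | books.kind | books.code | books.yr | books.price
Z2 | 5 | 7 | 3 | green | X2 | 1 | 7
Y2 | 6 | 60 | 9 | green | Y1 | 5 | 60
X2 | 4 | 60 | 8 | green | Y1 | 5 | 60
After WHERE (2 rows):
items.code | items.amt | items.price | items.rank | books.kind | books.code | books.yr | books.price
Y2 | 6 | 60 | 9 | green | Y1 | 5 | 60
X2 | 4 | 60 | 8 | green | Y1 | 5 | 60
After GROUP BY (1 rows):
books.code | max_yr
Y1 | 5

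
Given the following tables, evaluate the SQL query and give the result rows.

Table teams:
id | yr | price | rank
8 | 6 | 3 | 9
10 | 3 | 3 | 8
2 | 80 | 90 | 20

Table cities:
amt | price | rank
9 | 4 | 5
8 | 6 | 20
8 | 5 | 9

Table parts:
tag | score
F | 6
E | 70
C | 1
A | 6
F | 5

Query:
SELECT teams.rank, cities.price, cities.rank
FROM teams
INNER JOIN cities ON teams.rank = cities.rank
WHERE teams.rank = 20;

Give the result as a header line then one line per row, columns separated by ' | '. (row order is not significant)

After JOIN cities (2 rows):
teams.id | teams.yr | teams.price | teams.rank | cities.amt | cities.price | cities.rank
8 | 6 | 3 | 9 | 8 | 5 | 9
2 | 80 | 90 | 20 | 8 | 6 | 20
After WHERE (1 rows):
teams.id | teams.yr | teams.price | teams.rank | cities.amt | cities.price | cities.rank
2 | 80 | 90 | 20 | 8 | 6 | 20
After SELECT (1 rows):
teams.rank | cities.price | cities.rank
20 | 6 | 20

== RESULT ==
teams.rank | cities.price | cities.rank
20 | 6 | 20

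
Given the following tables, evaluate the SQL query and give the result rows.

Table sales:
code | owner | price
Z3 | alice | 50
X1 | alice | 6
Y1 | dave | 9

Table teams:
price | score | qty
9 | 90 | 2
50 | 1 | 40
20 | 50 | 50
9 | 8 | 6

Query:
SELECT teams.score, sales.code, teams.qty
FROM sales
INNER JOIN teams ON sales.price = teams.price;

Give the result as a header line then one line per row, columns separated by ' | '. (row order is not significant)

After JOIN teams (3 rows):
sales.code | sales.owner | sales.price | teams.price | teams.score | teams.qty
Z3 | alice | 50 | 50 | 1 | 40
Y1 | dave | 9 | 9 | 90 | 2
Y1 | dave | 9 | 9 | 8 | 6
After SELECT (3 rows):
teams.score | sales.code | teams.qty
1 | Z3 | 40
90 | Y1 | 2
8 | Y1 | 6

== RESULT ==
teams.score | sales.code | teams.qty
1 | Z3 | 40
90 | Y1 | 2
8 | Y1 | 6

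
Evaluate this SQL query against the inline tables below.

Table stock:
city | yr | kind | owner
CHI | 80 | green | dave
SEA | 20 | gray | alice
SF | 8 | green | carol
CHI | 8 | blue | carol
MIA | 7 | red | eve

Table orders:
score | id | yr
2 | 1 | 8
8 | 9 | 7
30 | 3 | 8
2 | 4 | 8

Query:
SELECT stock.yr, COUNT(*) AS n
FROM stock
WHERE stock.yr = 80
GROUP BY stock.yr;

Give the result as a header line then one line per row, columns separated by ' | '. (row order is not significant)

After WHERE (1 rows):
stock.city | stock.yr | stock.kind | stock.owner
CHI | 80 | green | dave
After GROUP BY (1 rows):
stock.yr | n
80 | 1

== RESULT ==
stock.yr | n
80 | 1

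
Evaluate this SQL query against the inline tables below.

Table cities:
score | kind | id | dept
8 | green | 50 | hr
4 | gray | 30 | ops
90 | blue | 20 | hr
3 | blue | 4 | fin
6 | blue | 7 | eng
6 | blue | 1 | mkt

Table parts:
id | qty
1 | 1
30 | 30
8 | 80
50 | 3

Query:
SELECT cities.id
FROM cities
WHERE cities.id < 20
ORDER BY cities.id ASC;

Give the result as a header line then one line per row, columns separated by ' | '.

After WHERE (3 rows):
cities.score | cities.kind | cities.id | cities.dept
3 | blue | 4 | fin
6 | blue | 7 | eng
6 | blue | 1 | mkt
After SELECT (3 rows):
cities.id
4
7
1
After ORDER BY (3 rows):
cities.id
1
4
7

== RESULT ==
cities.id
1
4
7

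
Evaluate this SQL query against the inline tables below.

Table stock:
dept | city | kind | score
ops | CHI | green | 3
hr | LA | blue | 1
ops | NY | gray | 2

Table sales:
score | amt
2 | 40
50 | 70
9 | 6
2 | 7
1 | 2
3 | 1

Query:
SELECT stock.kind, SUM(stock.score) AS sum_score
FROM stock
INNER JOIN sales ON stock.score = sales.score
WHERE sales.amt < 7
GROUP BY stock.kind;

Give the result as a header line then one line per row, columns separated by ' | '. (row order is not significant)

After JOIN sales (4 rows):
stock.dept | stock.city | stock.kind | stock.score | sales.score | sales.amt
ops | CHI | green | 3 | 3 | 1
hr | LA | blue | 1 | 1 | 2
ops | NY | gray | 2 | 2 | 40
ops | NY | gray | 2 | 2 | 7
After WHERE (2 rows):
stock.dept | stock.city | stock.kind | stock.score | sales.score | sales.amt
ops | CHI | green | 3 | 3 | 1
hr | LA | blue | 1 | 1 | 2
After GROUP BY (2 rows):
stock.kind | sum_score
green | 3
blue | 1

== RESULT ==
stock.kind | sum_score
green | 3
blue | 1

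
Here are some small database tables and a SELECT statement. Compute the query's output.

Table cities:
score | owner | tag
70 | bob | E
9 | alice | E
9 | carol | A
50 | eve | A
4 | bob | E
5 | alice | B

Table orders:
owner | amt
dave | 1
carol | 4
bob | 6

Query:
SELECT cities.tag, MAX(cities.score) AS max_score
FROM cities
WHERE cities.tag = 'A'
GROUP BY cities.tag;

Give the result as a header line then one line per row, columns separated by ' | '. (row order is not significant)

After WHERE (2 rows):
cities.score | cities.owner | cities.tag
9 | carol | A
50 | eve | A
After GROUP BY (1 rows):
cities.tag | max_score
A | 50

== RESULT ==
cities.tag | max_score
A | 50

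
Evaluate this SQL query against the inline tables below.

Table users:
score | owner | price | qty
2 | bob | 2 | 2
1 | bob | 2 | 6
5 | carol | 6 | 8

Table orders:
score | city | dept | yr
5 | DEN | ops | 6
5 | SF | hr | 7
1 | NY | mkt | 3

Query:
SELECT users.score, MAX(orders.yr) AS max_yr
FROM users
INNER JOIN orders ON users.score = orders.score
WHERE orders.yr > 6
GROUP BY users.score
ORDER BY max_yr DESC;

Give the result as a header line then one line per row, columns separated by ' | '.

After JOIN orders (3 rows):
users.score | users.owner | users.price | users.qty | orders.score | orders.city | orders.dept | orders.yr
1 | bob | 2 | 6 | 1 | NY | mkt | 3
5 | carol | 6 | 8 | 5 | DEN | ops | 6
5 | carol | 6 | 8 | 5 | SF | hr | 7
After WHERE (1 rows):
users.score | users.owner | users.price | users.qty | orders.score | orders.city | orders.dept | orders.yr
5 | carol | 6 | 8 | 5 | SF | hr | 7
After GROUP BY (1 rows):
users.score | max_yr
5 | 7
After ORDER BY (1 rows):
users.score | max_yr
5 | 7

== RESULT ==
users.score | max_yr
5 | 7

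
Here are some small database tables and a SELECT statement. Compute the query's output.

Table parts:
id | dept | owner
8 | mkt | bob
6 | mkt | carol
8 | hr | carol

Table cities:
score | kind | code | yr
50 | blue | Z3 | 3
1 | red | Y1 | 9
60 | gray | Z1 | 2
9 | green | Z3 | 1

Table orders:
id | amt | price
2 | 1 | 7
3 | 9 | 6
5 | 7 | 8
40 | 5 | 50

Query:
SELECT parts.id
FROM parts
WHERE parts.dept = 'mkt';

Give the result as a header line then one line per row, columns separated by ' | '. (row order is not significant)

After WHERE (2 rows):
parts.id | parts.dept | parts.owner
8 | mkt | bob
6 | mkt | carol
After SELECT (2 rows):
parts.id
8
6

== RESULT ==
parts.id
8
6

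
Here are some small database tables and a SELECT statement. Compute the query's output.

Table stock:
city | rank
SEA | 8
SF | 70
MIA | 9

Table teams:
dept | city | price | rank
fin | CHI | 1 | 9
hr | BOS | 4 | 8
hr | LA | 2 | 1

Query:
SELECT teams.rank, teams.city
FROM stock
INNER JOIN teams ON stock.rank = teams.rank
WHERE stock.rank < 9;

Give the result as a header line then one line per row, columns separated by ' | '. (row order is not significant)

== RESULT ==
teams.rank | teams.city
8 | BOS

Derivation:
After JOIN teams (2 rows):
stock.city | stock.rank | teams.dept | teams.city | teams.price | teams.rank
SEA | 8 | hr | BOS | 4 | 8
MIA | 9 | fin | CHI | 1 | 9
After WHERE (1 rows):
stock.city | stock.rank | teams.dept | teams.city | teams.price | teams.rank
SEA | 8 | hr | BOS | 4 | 8
After SELECT (1 rows):
teams.rank | teams.city
8 | BOS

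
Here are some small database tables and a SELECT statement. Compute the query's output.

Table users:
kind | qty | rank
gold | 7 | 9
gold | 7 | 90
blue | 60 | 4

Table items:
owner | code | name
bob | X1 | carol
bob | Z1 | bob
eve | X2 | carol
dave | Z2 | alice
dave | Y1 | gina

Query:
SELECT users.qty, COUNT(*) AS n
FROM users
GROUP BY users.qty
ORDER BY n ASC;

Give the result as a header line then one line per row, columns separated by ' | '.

== RESULT ==
users.qty | n
60 | 1
7 | 2

Derivation:
After GROUP BY (2 rows):
users.qty | n
7 | 2
60 | 1
After ORDER BY (2 rows):
users.qty | n
60 | 1
7 | 2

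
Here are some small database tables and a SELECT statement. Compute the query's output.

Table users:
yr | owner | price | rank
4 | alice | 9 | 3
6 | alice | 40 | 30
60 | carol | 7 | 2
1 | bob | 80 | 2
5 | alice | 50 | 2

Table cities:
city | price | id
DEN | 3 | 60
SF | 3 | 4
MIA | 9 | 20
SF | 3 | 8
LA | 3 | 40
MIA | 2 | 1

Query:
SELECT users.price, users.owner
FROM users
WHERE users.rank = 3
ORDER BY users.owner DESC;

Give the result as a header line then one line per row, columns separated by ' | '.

After WHERE (1 rows):
users.yr | users.owner | users.price | users.rank
4 | alice | 9 | 3
After SELECT (1 rows):
users.price | users.owner
9 | alice
After ORDER BY (1 rows):
users.price | users.owner
9 | alice

== RESULT ==
users.price | users.owner
9 | alice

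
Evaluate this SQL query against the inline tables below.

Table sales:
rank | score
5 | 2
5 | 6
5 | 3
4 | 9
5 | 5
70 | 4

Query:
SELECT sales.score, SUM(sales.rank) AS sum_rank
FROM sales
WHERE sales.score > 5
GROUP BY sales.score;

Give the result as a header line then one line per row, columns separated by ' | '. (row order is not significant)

After WHERE (2 rows):
sales.rank | sales.score
5 | 6
4 | 9
After GROUP BY (2 rows):
sales.score | sum_rank
6 | 5
9 | 4

== RESULT ==
sales.score | sum_rank
6 | 5
9 | 4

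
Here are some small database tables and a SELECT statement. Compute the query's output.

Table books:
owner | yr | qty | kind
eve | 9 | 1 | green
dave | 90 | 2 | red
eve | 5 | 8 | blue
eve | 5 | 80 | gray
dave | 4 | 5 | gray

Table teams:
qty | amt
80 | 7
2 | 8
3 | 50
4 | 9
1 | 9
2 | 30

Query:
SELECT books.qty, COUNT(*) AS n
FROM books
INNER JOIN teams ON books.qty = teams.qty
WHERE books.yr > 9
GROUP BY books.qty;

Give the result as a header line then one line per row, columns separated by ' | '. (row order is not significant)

== RESULT ==
books.qty | n
2 | 2

Derivation:
After JOIN teams (4 rows):
books.owner | books.yr | books.qty | books.kind | teams.qty | teams.amt
eve | 9 | 1 | green | 1 | 9
dave | 90 | 2 | red | 2 | 8
dave | 90 | 2 | red | 2 | 30
eve | 5 | 80 | gray | 80 | 7
After WHERE (2 rows):
books.owner | books.yr | books.qty | books.kind | teams.qty | teams.amt
dave | 90 | 2 | red | 2 | 8
dave | 90 | 2 | red | 2 | 30
After GROUP BY (1 rows):
books.qty | n
2 | 2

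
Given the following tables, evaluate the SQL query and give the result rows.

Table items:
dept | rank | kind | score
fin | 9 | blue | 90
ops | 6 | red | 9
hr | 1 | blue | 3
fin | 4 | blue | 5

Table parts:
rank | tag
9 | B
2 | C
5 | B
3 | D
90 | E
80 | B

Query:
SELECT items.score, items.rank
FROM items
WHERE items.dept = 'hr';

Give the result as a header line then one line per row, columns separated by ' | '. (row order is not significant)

== RESULT ==
items.score | items.rank
3 | 1

Derivation:
After WHERE (1 rows):
items.dept | items.rank | items.kind | items.score
hr | 1 | blue | 3
After SELECT (1 rows):
items.score | items.rank
3 | 1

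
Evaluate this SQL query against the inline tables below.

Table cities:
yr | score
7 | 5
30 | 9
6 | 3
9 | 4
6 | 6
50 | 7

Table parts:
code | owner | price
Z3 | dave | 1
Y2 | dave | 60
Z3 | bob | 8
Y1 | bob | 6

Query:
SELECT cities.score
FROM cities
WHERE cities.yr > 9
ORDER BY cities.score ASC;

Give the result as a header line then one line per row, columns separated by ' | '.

== RESULT ==
cities.score
7
9

Derivation:
After WHERE (2 rows):
cities.yr | cities.score
30 | 9
50 | 7
After SELECT (2 rows):
cities.score
9
7
After ORDER BY (2 rows):
cities.score
7
9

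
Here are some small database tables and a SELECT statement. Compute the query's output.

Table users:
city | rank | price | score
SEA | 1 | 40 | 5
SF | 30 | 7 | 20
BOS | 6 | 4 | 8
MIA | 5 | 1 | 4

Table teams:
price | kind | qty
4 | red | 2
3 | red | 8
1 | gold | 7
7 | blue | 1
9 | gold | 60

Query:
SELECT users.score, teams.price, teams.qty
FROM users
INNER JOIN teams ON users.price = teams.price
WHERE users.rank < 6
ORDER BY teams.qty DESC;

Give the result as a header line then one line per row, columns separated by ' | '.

After JOIN teams (3 rows):
users.city | users.rank | users.price | users.score | teams.price | teams.kind | teams.qty
SF | 30 | 7 | 20 | 7 | blue | 1
BOS | 6 | 4 | 8 | 4 | red | 2
MIA | 5 | 1 | 4 | 1 | gold | 7
After WHERE (1 rows):
users.city | users.rank | users.price | users.score | teams.price | teams.kind | teams.qty
MIA | 5 | 1 | 4 | 1 | gold | 7
After SELECT (1 rows):
users.score | teams.price | teams.qty
4 | 1 | 7
After ORDER BY (1 rows):
users.score | teams.price | teams.qty
4 | 1 | 7

== RESULT ==
users.score | teams.price | teams.qty
4 | 1 | 7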